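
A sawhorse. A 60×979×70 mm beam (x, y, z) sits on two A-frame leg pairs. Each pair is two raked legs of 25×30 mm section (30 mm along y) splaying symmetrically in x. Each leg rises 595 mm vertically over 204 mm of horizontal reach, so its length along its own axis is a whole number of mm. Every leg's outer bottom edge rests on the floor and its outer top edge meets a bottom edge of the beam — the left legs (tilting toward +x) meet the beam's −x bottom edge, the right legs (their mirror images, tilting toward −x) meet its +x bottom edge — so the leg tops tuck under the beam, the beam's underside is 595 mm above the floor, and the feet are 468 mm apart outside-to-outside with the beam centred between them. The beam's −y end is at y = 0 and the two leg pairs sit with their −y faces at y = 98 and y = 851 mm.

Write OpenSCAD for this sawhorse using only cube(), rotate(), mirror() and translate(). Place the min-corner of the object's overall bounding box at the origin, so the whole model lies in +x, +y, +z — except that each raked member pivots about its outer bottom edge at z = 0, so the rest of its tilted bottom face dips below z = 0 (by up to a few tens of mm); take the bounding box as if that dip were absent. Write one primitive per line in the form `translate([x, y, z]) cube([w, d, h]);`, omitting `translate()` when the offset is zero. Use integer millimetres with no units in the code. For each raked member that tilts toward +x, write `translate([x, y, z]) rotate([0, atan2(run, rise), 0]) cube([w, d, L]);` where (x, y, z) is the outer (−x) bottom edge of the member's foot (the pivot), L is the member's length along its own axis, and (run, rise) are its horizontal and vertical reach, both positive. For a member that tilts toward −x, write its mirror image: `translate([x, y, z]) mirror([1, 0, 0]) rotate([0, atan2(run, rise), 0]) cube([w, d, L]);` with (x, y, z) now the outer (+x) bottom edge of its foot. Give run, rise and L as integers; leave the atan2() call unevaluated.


translate([204, 0, 595]) cube([60, 979, 70]);
translate([0, 98, 0]) rotate([0, atan2(204, 595), 0]) cube([25, 30, 629]);
translate([468, 98, 0]) mirror([1, 0, 0]) rotate([0, atan2(204, 595), 0]) cube([25, 30, 629]);
translate([0, 851, 0]) rotate([0, atan2(204, 595), 0]) cube([25, 30, 629]);
translate([468, 851, 0]) mirror([1, 0, 0]) rotate([0, atan2(204, 595), 0]) cube([25, 30, 629]);


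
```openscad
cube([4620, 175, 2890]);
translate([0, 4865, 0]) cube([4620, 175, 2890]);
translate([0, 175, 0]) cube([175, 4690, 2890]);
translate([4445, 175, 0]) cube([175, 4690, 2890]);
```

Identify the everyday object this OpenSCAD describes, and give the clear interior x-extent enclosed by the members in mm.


A house (or room) frame. The interior width is 4270 mm.

Four 2890 mm walls enclosing a rectangle with no floor or roof — a room or house frame. Outside width is 4620 mm and wall thickness is 175 mm, so the interior width is 4620 − 2 × 175 = 4270 mm.


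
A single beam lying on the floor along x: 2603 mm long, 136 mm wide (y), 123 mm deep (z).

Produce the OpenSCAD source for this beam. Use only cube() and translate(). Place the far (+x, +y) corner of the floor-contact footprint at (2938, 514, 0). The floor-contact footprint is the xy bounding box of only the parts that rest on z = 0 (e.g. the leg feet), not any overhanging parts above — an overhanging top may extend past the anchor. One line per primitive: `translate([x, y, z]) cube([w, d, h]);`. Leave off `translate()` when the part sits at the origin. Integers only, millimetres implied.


translate([335, 378, 0]) cube([2603, 136, 123]);


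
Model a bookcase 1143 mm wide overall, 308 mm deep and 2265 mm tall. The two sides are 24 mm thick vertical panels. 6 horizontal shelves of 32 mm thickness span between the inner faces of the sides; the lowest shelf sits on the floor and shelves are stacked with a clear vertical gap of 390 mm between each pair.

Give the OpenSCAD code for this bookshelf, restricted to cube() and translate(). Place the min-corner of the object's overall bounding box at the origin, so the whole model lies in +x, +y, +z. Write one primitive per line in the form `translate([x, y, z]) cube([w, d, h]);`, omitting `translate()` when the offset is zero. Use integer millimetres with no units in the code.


cube([24, 308, 2265]);
translate([1119, 0, 0]) cube([24, 308, 2265]);
translate([24, 0, 0]) cube([1095, 308, 32]);
translate([24, 0, 422]) cube([1095, 308, 32]);
translate([24, 0, 844]) cube([1095, 308, 32]);
translate([24, 0, 1266]) cube([1095, 308, 32]);
translate([24, 0, 1688]) cube([1095, 308, 32]);
translate([24, 0, 2110]) cube([1095, 308, 32]);


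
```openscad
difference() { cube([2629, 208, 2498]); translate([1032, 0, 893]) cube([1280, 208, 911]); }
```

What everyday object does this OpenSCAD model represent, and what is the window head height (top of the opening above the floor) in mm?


A wall with a window opening. The window head height is 1804 mm.

A wall with a rectangular opening subtracted — a window. Sill at z = 893, opening 911 mm tall, so the head is at 893 + 911 = 1804 mm.


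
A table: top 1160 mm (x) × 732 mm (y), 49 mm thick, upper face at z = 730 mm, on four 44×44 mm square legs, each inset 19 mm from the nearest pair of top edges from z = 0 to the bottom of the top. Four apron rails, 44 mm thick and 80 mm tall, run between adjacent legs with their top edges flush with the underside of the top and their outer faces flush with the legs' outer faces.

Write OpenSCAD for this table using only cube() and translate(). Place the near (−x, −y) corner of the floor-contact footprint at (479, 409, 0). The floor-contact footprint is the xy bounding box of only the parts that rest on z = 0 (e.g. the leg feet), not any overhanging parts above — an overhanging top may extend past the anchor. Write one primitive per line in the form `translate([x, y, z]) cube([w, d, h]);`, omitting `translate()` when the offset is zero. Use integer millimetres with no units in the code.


// leg_h = 730 - 49 = 681
// apron z = 681 - 80 = 601
translate([460, 390, 681]) cube([1160, 732, 49]);
translate([479, 409, 0]) cube([44, 44, 681]);
translate([1557, 409, 0]) cube([44, 44, 681]);
translate([479, 1059, 0]) cube([44, 44, 681]);
translate([1557, 1059, 0]) cube([44, 44, 681]);
translate([523, 409, 601]) cube([1034, 44, 80]);
translate([523, 1059, 601]) cube([1034, 44, 80]);
translate([479, 453, 601]) cube([44, 606, 80]);
translate([1557, 453, 601]) cube([44, 606, 80]);


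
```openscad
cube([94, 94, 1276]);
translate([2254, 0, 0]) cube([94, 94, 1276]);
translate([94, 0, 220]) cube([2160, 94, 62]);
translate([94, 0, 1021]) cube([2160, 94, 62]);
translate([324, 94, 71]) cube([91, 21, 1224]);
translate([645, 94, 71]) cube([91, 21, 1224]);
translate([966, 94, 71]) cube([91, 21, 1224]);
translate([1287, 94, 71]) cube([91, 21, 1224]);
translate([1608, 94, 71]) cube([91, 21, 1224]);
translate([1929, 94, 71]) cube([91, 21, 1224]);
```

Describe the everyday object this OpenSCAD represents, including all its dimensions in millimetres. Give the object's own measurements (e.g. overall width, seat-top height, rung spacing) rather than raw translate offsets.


A fence section. Two 94×94 mm posts, 1276 mm tall, stand on the floor with a clear span of 2160 mm between their inner faces. Two horizontal rails of 94×62 mm section span the gap between the posts with their undersides at z = 220 mm and z = 1021 mm, flush with the posts' −y face. 6 pickets, each 91 mm wide, 21 mm thick and 1224 mm tall, are fixed to the +y face of the rails with their bottoms at z = 71 mm, spaced across the span with a 230 mm gap after the −x post and between neighbouring pickets, with 234 mm left before the +x post.


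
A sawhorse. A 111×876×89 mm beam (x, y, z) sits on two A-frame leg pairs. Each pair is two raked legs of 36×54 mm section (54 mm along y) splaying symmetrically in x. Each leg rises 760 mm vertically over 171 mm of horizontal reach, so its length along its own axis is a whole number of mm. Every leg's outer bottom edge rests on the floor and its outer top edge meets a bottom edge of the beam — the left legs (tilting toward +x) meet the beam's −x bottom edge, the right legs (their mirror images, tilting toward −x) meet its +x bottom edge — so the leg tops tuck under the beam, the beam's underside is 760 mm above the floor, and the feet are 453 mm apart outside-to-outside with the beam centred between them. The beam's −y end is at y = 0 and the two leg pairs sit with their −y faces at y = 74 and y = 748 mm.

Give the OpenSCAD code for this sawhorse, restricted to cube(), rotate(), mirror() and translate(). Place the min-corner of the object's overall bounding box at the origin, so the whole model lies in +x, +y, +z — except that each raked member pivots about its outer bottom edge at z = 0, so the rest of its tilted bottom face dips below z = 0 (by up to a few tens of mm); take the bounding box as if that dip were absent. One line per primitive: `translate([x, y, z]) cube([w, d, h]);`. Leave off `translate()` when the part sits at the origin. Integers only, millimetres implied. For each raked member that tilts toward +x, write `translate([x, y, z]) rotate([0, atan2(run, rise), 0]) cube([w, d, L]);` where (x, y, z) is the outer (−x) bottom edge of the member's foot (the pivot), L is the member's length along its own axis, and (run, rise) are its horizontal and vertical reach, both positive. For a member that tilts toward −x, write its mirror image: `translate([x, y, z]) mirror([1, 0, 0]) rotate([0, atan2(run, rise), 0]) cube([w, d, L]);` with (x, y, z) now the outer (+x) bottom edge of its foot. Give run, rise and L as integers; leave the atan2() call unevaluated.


translate([171, 0, 760]) cube([111, 876, 89]);
translate([0, 74, 0]) rotate([0, atan2(171, 760), 0]) cube([36, 54, 779]);
translate([453, 74, 0]) mirror([1, 0, 0]) rotate([0, atan2(171, 760), 0]) cube([36, 54, 779]);
translate([0, 748, 0]) rotate([0, atan2(171, 760), 0]) cube([36, 54, 779]);
translate([453, 748, 0]) mirror([1, 0, 0]) rotate([0, atan2(171, 760), 0]) cube([36, 54, 779]);


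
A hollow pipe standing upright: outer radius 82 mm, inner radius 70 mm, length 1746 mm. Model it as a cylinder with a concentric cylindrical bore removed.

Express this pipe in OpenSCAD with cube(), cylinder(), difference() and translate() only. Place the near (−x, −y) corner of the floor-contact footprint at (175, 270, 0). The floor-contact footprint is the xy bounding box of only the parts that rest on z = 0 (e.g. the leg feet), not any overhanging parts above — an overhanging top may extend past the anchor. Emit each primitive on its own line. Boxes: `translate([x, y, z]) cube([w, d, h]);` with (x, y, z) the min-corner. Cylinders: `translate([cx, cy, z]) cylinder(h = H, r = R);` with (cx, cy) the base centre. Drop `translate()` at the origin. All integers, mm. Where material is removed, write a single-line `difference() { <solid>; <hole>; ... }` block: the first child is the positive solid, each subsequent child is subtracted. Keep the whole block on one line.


difference() { translate([257, 352, 0]) cylinder(h = 1746, r = 82); translate([257, 352, 0]) cylinder(h = 1746, r = 70); }


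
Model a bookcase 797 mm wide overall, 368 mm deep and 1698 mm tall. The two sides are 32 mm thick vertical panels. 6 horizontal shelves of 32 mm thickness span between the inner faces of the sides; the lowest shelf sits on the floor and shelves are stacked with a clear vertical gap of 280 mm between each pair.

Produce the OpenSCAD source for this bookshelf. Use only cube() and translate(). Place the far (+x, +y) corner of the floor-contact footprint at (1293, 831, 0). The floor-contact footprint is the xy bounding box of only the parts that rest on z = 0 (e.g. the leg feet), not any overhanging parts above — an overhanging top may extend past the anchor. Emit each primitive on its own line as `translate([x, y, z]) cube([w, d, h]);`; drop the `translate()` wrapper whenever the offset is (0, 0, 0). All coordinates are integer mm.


translate([496, 463, 0]) cube([32, 368, 1698]);
translate([1261, 463, 0]) cube([32, 368, 1698]);
translate([528, 463, 0]) cube([733, 368, 32]);
translate([528, 463, 312]) cube([733, 368, 32]);
translate([528, 463, 624]) cube([733, 368, 32]);
translate([528, 463, 936]) cube([733, 368, 32]);
translate([528, 463, 1248]) cube([733, 368, 32]);
translate([528, 463, 1560]) cube([733, 368, 32]);


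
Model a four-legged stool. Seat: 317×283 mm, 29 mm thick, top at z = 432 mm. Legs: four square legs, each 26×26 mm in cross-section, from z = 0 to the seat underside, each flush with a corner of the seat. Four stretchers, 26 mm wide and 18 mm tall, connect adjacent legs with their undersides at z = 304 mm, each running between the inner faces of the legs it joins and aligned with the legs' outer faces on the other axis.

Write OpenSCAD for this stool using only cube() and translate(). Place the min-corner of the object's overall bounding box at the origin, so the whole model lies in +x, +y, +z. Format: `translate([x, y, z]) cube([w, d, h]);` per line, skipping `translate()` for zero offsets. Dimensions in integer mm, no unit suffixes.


translate([0, 0, 403]) cube([317, 283, 29]);
cube([26, 26, 403]);
translate([291, 0, 0]) cube([26, 26, 403]);
translate([0, 257, 0]) cube([26, 26, 403]);
translate([291, 257, 0]) cube([26, 26, 403]);
translate([26, 0, 304]) cube([265, 26, 18]);
translate([26, 257, 304]) cube([265, 26, 18]);
translate([0, 26, 304]) cube([26, 231, 18]);
translate([291, 26, 304]) cube([26, 231, 18]);


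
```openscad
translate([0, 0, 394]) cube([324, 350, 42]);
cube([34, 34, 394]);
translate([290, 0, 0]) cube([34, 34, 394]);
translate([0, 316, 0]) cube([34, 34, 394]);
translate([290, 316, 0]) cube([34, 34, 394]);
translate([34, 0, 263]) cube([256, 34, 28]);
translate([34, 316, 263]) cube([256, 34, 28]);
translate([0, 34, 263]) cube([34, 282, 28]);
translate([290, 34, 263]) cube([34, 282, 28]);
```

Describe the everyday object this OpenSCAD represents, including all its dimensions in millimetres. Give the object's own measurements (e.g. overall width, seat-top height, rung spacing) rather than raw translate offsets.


A four-legged stool. The seat is a 324×350×42 mm slab whose top surface is at z = 436 mm; four square legs, each 34×34 mm in cross-section, run from the floor (z = 0) to the underside of the seat, each flush with a corner of the seat. Four stretchers, 34 mm wide and 28 mm tall, connect adjacent legs with their undersides at z = 263 mm, each running between the inner faces of the legs it joins and aligned with the legs' outer faces on the other axis.


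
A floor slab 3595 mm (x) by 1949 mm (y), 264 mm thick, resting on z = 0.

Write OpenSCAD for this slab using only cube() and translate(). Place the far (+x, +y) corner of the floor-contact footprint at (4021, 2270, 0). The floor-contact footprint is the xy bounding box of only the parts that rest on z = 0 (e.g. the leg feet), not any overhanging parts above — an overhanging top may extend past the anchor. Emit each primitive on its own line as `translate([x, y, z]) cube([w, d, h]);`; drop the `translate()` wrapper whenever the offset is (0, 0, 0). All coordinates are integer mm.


translate([426, 321, 0]) cube([3595, 1949, 264]);


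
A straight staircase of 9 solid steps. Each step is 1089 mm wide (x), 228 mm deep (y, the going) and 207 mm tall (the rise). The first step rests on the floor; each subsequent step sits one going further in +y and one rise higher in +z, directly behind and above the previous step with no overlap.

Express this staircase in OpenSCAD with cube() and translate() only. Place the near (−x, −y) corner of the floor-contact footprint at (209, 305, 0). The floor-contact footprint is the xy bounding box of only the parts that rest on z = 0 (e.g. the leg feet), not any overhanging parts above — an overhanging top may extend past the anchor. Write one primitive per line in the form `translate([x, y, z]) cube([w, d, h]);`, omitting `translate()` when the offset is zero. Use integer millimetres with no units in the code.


translate([209, 305, 0]) cube([1089, 228, 207]);
translate([209, 533, 207]) cube([1089, 228, 207]);
translate([209, 761, 414]) cube([1089, 228, 207]);
translate([209, 989, 621]) cube([1089, 228, 207]);
translate([209, 1217, 828]) cube([1089, 228, 207]);
translate([209, 1445, 1035]) cube([1089, 228, 207]);
translate([209, 1673, 1242]) cube([1089, 228, 207]);
translate([209, 1901, 1449]) cube([1089, 228, 207]);
translate([209, 2129, 1656]) cube([1089, 228, 207]);


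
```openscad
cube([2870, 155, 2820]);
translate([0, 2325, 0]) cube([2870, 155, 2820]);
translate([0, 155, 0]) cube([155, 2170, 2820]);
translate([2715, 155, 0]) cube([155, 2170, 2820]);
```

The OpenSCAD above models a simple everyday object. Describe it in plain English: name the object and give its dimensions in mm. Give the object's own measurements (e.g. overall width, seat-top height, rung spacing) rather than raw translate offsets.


The wall frame of a small rectangular building: four walls, each 2820 mm tall and 155 mm thick, enclosing a footprint 2870 mm (x) by 2480 mm (y) outside-to-outside, with no floor or roof. The front and back walls (the −y and +y sides) span the full width; the two side walls fit between them.


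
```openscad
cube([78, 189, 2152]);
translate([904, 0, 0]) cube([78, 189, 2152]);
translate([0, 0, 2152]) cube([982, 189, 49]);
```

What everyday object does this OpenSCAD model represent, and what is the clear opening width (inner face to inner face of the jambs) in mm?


A door frame. The clear opening width is 826 mm.

Two 2152 mm tall posts with a header on top — a door frame. The left jamb is 78 mm wide at x = 0; the right jamb starts at x = 904. The clear opening is 904 − 78 = 826 mm.


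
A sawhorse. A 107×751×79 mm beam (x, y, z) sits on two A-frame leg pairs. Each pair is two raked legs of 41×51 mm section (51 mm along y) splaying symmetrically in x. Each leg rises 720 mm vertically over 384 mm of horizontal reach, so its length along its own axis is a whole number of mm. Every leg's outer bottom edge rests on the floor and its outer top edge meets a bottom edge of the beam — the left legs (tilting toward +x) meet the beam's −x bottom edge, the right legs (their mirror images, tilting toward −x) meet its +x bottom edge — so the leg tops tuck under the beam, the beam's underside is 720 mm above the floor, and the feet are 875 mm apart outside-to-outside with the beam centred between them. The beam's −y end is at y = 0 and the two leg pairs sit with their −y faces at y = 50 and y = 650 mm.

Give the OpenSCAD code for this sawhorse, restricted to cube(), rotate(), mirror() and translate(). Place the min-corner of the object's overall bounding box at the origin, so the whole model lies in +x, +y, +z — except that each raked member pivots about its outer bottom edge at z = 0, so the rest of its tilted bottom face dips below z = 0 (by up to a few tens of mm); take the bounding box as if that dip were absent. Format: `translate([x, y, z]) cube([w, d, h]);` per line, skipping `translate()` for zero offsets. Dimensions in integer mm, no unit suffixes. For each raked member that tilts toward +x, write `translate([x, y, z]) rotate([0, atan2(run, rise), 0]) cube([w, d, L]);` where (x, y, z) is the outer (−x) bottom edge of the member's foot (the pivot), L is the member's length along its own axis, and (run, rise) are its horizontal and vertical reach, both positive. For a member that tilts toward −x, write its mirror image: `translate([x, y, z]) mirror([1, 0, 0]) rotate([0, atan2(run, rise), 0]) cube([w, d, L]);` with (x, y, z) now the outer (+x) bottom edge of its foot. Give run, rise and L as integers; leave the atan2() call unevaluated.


translate([384, 0, 720]) cube([107, 751, 79]);
translate([0, 50, 0]) rotate([0, atan2(384, 720), 0]) cube([41, 51, 816]);
translate([875, 50, 0]) mirror([1, 0, 0]) rotate([0, atan2(384, 720), 0]) cube([41, 51, 816]);
translate([0, 650, 0]) rotate([0, atan2(384, 720), 0]) cube([41, 51, 816]);
translate([875, 650, 0]) mirror([1, 0, 0]) rotate([0, atan2(384, 720), 0]) cube([41, 51, 816]);


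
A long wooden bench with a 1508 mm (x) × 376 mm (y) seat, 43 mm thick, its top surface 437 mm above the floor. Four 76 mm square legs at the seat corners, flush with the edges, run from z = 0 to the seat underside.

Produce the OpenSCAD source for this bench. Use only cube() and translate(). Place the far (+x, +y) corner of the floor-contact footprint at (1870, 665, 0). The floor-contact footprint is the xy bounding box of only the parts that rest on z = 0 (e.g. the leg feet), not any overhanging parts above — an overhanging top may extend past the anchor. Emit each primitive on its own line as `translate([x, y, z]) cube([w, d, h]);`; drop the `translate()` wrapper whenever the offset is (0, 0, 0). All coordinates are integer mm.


// leg_h = 437 − 43 = 394
translate([362, 289, 394]) cube([1508, 376, 43]);
translate([362, 289, 0]) cube([76, 76, 394]);
translate([362, 589, 0]) cube([76, 76, 394]);
translate([1794, 289, 0]) cube([76, 76, 394]);
translate([1794, 589, 0]) cube([76, 76, 394]);


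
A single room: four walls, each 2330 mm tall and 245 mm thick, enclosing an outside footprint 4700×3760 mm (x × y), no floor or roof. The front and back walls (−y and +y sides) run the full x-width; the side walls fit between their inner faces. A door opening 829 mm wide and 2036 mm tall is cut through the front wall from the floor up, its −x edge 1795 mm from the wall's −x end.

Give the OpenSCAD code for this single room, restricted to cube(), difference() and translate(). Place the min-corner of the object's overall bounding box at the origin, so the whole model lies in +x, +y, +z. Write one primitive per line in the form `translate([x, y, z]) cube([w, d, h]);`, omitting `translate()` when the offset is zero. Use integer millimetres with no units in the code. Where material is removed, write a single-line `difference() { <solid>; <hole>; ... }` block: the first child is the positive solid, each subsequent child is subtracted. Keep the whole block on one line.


difference() { cube([4700, 245, 2330]); translate([1795, 0, 0]) cube([829, 245, 2036]); }
translate([0, 3515, 0]) cube([4700, 245, 2330]);
translate([0, 245, 0]) cube([245, 3270, 2330]);
translate([4455, 245, 0]) cube([245, 3270, 2330]);


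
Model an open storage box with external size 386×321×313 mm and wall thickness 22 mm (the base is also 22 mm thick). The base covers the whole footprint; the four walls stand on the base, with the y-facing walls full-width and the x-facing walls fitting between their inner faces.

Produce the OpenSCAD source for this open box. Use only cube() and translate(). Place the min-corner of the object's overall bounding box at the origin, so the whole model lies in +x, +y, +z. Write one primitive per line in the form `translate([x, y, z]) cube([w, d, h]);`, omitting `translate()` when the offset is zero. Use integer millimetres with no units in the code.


cube([386, 321, 22]);
translate([0, 0, 22]) cube([386, 22, 291]);
translate([0, 299, 22]) cube([386, 22, 291]);
translate([0, 22, 22]) cube([22, 277, 291]);
translate([364, 22, 22]) cube([22, 277, 291]);


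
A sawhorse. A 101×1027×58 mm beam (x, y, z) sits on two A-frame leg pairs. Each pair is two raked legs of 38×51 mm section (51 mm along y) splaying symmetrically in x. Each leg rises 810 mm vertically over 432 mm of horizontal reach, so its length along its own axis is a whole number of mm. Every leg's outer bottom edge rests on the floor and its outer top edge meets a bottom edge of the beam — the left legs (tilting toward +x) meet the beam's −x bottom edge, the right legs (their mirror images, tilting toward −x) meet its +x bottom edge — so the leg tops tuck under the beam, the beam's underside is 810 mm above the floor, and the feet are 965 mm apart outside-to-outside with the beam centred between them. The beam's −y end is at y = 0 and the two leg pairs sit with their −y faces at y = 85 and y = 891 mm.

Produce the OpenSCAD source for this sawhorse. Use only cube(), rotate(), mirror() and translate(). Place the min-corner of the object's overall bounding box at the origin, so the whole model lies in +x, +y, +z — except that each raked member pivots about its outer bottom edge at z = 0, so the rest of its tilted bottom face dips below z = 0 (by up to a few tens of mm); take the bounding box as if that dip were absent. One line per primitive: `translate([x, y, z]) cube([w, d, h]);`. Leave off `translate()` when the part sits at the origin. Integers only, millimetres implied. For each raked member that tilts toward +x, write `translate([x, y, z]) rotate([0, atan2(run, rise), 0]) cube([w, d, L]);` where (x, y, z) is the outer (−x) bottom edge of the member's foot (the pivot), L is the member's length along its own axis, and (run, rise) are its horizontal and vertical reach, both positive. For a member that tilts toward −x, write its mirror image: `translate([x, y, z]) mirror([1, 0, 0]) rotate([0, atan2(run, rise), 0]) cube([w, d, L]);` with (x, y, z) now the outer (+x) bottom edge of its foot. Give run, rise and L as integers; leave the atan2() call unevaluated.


translate([432, 0, 810]) cube([101, 1027, 58]);
translate([0, 85, 0]) rotate([0, atan2(432, 810), 0]) cube([38, 51, 918]);
translate([965, 85, 0]) mirror([1, 0, 0]) rotate([0, atan2(432, 810), 0]) cube([38, 51, 918]);
translate([0, 891, 0]) rotate([0, atan2(432, 810), 0]) cube([38, 51, 918]);
translate([965, 891, 0]) mirror([1, 0, 0]) rotate([0, atan2(432, 810), 0]) cube([38, 51, 918]);


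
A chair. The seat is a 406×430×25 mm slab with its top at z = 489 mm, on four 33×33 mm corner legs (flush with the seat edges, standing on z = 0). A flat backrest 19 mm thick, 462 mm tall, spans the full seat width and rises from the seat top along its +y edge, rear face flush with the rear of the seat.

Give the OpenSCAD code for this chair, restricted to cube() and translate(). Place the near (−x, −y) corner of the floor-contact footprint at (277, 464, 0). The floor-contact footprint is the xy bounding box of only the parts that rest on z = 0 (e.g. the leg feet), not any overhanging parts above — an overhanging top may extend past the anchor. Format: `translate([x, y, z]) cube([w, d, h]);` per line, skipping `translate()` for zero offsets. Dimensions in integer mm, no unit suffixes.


translate([277, 464, 464]) cube([406, 430, 25]);
translate([277, 464, 0]) cube([33, 33, 464]);
translate([650, 464, 0]) cube([33, 33, 464]);
translate([277, 861, 0]) cube([33, 33, 464]);
translate([650, 861, 0]) cube([33, 33, 464]);
translate([277, 875, 489]) cube([406, 19, 462]);


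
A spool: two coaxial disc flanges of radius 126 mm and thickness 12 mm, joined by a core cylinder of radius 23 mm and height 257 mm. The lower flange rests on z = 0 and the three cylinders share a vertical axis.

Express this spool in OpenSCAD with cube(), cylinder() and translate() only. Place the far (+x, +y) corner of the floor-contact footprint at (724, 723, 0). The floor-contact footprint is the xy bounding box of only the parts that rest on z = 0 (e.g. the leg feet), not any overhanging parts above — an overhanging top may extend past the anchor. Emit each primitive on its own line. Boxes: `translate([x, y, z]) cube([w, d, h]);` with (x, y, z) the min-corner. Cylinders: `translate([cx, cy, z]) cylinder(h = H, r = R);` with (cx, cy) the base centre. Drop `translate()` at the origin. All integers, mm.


translate([598, 597, 0]) cylinder(h = 12, r = 126);
translate([598, 597, 12]) cylinder(h = 257, r = 23);
translate([598, 597, 269]) cylinder(h = 12, r = 126);


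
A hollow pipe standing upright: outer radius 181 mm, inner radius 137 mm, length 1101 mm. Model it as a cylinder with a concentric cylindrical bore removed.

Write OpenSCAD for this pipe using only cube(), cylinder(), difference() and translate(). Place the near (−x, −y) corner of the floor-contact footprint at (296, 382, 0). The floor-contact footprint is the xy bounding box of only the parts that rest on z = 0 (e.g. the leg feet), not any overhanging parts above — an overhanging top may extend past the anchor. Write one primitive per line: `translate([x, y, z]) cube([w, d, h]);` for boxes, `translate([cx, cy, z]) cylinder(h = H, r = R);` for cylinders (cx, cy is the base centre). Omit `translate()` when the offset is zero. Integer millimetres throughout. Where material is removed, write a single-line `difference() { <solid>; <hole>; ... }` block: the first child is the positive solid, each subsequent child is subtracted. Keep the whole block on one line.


difference() { translate([477, 563, 0]) cylinder(h = 1101, r = 181); translate([477, 563, 0]) cylinder(h = 1101, r = 137); }


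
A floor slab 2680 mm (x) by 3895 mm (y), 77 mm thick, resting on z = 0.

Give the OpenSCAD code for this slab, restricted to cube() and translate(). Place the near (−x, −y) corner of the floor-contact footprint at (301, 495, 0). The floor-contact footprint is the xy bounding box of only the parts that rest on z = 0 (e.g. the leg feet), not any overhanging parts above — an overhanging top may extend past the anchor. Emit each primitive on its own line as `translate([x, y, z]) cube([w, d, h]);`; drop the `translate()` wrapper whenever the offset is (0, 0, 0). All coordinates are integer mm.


translate([301, 495, 0]) cube([2680, 3895, 77]);


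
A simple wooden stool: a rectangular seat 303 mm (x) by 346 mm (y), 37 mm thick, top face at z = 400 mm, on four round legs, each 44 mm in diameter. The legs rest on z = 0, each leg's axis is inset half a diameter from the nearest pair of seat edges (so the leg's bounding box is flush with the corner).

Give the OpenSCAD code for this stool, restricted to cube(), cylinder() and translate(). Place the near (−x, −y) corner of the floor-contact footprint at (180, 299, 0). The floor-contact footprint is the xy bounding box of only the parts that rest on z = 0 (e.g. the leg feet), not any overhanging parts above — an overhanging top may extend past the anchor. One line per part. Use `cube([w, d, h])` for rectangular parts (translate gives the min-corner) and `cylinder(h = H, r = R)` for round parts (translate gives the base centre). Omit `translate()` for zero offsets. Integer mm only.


// leg_h = 400 - 37 = 363
translate([180, 299, 363]) cube([303, 346, 37]);
translate([202, 321, 0]) cylinder(h = 363, r = 22);
translate([461, 321, 0]) cylinder(h = 363, r = 22);
translate([202, 623, 0]) cylinder(h = 363, r = 22);
translate([461, 623, 0]) cylinder(h = 363, r = 22);


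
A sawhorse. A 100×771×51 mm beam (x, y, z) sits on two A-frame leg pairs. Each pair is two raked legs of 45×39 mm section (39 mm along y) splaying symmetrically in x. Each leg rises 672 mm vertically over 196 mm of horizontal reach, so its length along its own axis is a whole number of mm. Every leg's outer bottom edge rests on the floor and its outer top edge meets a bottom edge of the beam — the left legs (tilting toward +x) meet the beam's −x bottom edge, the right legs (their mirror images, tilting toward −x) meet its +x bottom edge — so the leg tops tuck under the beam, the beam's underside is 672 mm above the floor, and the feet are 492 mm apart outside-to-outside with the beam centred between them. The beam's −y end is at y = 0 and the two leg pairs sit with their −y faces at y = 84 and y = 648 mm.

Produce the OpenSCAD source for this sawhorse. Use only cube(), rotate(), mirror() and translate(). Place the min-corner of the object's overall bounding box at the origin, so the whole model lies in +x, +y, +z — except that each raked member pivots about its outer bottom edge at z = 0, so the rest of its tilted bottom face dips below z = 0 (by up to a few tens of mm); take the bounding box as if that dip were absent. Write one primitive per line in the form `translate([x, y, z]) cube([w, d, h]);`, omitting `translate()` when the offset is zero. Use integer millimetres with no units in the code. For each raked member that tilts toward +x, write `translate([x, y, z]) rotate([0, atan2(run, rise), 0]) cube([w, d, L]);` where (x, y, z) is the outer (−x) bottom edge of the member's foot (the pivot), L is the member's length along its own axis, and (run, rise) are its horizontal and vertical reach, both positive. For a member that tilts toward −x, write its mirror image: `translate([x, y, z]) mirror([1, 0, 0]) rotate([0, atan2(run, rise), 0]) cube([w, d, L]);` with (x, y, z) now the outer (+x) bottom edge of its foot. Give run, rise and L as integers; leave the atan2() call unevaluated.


translate([196, 0, 672]) cube([100, 771, 51]);
translate([0, 84, 0]) rotate([0, atan2(196, 672), 0]) cube([45, 39, 700]);
translate([492, 84, 0]) mirror([1, 0, 0]) rotate([0, atan2(196, 672), 0]) cube([45, 39, 700]);
translate([0, 648, 0]) rotate([0, atan2(196, 672), 0]) cube([45, 39, 700]);
translate([492, 648, 0]) mirror([1, 0, 0]) rotate([0, atan2(196, 672), 0]) cube([45, 39, 700]);


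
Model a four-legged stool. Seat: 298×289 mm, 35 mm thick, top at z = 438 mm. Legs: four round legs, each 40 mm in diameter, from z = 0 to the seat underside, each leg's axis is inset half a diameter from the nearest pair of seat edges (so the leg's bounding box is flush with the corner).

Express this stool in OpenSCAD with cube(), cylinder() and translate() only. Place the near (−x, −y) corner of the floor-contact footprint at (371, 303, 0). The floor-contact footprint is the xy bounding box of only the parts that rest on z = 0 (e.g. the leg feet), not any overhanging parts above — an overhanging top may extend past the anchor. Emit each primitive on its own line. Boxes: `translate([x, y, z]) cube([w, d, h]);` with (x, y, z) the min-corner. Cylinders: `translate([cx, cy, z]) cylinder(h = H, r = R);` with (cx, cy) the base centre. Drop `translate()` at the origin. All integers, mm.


translate([371, 303, 403]) cube([298, 289, 35]);
translate([391, 323, 0]) cylinder(h = 403, r = 20);
translate([649, 323, 0]) cylinder(h = 403, r = 20);
translate([391, 572, 0]) cylinder(h = 403, r = 20);
translate([649, 572, 0]) cylinder(h = 403, r = 20);


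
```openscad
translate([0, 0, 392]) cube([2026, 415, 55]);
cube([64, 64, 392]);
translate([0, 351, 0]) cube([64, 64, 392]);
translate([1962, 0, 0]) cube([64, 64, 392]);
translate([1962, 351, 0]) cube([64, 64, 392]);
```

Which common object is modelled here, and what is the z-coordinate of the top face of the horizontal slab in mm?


A bench. The seat-top height is 447 mm.

A long slab on four corner posts — a bench. The slab sits at z = 392 with thickness 55, so the top is 392 + 55 = 447 mm.


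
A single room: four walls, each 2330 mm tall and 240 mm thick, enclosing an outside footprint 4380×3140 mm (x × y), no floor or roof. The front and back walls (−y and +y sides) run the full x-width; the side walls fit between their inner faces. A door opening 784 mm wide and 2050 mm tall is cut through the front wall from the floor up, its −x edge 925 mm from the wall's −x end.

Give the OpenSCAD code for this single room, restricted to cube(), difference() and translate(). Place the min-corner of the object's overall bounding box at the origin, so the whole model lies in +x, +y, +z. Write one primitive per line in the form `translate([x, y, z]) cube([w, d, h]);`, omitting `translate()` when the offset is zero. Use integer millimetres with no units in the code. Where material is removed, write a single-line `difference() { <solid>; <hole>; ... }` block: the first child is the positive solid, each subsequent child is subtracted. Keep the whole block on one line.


difference() { cube([4380, 240, 2330]); translate([925, 0, 0]) cube([784, 240, 2050]); }
translate([0, 2900, 0]) cube([4380, 240, 2330]);
translate([0, 240, 0]) cube([240, 2660, 2330]);
translate([4140, 240, 0]) cube([240, 2660, 2330]);


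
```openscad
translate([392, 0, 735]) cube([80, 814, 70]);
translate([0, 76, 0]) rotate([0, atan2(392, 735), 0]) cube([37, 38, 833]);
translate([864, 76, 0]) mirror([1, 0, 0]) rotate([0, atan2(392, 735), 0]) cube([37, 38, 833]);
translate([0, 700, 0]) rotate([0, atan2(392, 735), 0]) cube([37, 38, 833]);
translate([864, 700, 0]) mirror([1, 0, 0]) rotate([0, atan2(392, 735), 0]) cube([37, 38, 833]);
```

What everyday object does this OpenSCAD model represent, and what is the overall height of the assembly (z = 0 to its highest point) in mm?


A sawhorse. The overall height is 805 mm.

A beam across two mirrored pairs of raked legs — a sawhorse. The beam's underside is at z = 735 (matching the legs' vertical rise in atan2(392, 735)) and the beam is 70 mm tall, so its top is at 735 + 70 = 805 mm. The raked legs top out at the beam's underside, so that is the highest point.


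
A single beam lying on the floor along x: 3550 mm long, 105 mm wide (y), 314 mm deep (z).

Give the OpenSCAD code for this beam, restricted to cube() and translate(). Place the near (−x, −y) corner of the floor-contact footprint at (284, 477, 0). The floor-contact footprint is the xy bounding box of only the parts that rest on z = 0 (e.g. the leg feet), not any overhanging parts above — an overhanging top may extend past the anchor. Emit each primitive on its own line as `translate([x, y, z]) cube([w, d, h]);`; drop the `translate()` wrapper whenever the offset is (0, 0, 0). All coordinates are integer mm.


translate([284, 477, 0]) cube([3550, 105, 314]);


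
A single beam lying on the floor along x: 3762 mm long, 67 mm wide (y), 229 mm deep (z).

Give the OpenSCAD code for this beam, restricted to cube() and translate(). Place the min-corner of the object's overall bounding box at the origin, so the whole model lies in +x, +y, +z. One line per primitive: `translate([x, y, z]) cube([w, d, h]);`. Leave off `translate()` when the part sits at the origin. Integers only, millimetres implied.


cube([3762, 67, 229]);


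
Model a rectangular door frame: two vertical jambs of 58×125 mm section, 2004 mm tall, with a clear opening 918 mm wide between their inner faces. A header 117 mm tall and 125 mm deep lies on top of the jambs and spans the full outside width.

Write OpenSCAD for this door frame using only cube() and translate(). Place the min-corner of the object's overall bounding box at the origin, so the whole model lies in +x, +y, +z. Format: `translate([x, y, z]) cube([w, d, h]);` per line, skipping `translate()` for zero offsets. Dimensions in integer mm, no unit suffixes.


cube([58, 125, 2004]);
translate([976, 0, 0]) cube([58, 125, 2004]);
translate([0, 0, 2004]) cube([1034, 125, 117]);


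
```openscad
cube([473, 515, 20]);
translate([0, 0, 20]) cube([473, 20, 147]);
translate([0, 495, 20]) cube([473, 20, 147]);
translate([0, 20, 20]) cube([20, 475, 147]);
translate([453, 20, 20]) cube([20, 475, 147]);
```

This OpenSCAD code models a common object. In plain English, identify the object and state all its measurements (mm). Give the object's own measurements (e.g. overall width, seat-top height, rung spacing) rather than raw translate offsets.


An open-topped rectangular box: outside dimensions 473×515×167 mm, with a uniform wall and base thickness of 20 mm. The base is a full 473×515 slab on the floor; four walls sit on top of the base. The front and back walls (the −y and +y sides) span the full width; the two side walls fit between them.


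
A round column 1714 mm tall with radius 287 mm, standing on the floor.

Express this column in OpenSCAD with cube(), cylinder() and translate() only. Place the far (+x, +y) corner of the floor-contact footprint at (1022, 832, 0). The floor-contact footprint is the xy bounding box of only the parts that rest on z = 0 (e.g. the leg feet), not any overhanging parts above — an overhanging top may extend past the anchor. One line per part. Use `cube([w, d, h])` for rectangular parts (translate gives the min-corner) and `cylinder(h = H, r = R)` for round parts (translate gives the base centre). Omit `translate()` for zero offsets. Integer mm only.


translate([735, 545, 0]) cylinder(h = 1714, r = 287);


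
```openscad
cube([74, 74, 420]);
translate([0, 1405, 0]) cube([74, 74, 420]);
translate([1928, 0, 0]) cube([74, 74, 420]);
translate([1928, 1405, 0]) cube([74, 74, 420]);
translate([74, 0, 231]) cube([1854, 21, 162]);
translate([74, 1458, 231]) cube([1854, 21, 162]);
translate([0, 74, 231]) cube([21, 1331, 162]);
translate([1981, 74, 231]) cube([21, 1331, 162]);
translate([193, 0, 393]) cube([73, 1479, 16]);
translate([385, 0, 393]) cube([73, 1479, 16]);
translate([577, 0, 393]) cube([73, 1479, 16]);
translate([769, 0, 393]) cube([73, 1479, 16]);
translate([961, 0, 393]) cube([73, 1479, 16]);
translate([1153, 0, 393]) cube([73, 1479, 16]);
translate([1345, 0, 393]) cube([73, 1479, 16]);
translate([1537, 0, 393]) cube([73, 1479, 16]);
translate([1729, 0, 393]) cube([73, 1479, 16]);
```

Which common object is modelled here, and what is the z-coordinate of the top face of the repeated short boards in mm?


A bed frame. The slat-top height is 409 mm.

Four posts, four rails, and a row of slats — a bed frame. Slats sit on the rails at z = 231 + 162 = 393; with slat thickness 16, the top is 409 mm.
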